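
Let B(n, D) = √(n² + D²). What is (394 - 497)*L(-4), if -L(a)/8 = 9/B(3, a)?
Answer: 7416/5 ≈ 1483.2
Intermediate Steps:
B(n, D) = √(D² + n²)
L(a) = -72/√(9 + a²) (L(a) = -72/(√(a² + 3²)) = -72/(√(a² + 9)) = -72/(√(9 + a²)) = -72/√(9 + a²))
(394 - 497)*L(-4) = (394 - 497)*(-72/√(9 + (-4)²)) = -(-7416)/√(9 + 16) = -(-7416)/√25 = -(-7416)/5 = -103*(-72/5) = 7416/5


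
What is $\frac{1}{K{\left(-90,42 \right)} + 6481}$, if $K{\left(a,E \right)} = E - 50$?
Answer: $\frac{1}{6473} \approx 0.00015449$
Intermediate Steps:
$K{\left(a,E \right)} = -50 + E$
$\frac{1}{K{\left(-90,42 \right)} + 6481} = \frac{1}{\left(-50 + 42\right) + 6481} = \frac{1}{-8 + 6481} = \frac{1}{6473}$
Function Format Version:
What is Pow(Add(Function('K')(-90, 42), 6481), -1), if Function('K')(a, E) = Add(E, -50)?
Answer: Rational(1, 6473) ≈ 0.00015449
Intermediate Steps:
Function('K')(a, E) = Add(-50, E)
Pow(Add(Function('K')(-90, 42), 6481), -1) = Pow(Add(Add(-50, 42), 6481), -1) = Pow(Add(-8, 6481), -1) = Pow(6473, -1) = Rational(1, 6473)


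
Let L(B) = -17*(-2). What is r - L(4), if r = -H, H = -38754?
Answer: 38720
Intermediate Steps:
L(B) = 34
r = 38754 (r = -1*(-38754) = 38754)
r - L(4) = 38754 - 1*34 = 38754 - 34 = 38720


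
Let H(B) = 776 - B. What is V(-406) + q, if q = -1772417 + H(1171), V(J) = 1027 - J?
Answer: -1771379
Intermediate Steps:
q = -1772812 (q = -1772417 + (776 - 1*1171) = -1772417 + (776 - 1171) = -1772417 - 395 = -1772812)
V(-406) + q = (1027 - 1*(-406)) - 1772812 = (1027 + 406) - 1772812 = 1433 - 1772812 = -1771379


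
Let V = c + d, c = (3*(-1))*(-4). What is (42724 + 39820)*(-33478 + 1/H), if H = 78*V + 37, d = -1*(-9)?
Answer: -69085199568/25 ≈ -2.7634e+9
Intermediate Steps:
d = 9
c = 12 (c = -3*(-4) = 12)
V = 21 (V = 12 + 9 = 21)
H = 1675 (H = 78*21 + 37 = 1638 + 37 = 1675)
(42724 + 39820)*(-33478 + 1/H) = (42724 + 39820)*(-33478 + 1/1675) = 82544*(-33478 + 1/1675) = 82544*(-56075649/1675) = -69085199568/25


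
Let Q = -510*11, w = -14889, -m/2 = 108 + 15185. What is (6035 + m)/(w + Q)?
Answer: 24551/20499 ≈ 1.1977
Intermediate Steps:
m = -30586 (m = -2*(108 + 15185) = -2*15293 = -30586)
Q = -5610
(6035 + m)/(w + Q) = (6035 - 30586)/(-14889 - 5610) = -24551/(-20499) = -24551*(-1/20499) = 24551/20499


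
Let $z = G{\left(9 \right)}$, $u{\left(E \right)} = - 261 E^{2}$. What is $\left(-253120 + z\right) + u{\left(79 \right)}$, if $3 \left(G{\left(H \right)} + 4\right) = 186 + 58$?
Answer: $- \frac{5645831}{3} \approx -1.8819 \cdot 10^{6}$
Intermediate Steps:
$G{\left(H \right)} = \frac{232}{3}$ ($G{\left(H \right)} = -4 + \frac{186 + 58}{3} = -4 + \frac{1}{3} \cdot 244 = -4 + \frac{244}{3} = \frac{232}{3}$)
$z = \frac{232}{3} \approx 77.333$
$\left(-253120 + z\right) + u{\left(79 \right)} = \left(-253120 + \frac{232}{3}\right) - 261 \cdot 79^{2} = - \frac{759128}{3} - 1628901 = - \frac{5645831}{3}$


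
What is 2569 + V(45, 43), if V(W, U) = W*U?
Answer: 4504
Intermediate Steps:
V(W, U) = U*W
2569 + V(45, 43) = 2569 + 43*45 = 2569 + 1935 = 4504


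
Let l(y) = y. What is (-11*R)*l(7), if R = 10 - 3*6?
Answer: 616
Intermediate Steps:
R = -8 (R = 10 - 18 = -8)
(-11*R)*l(7) = -11*(-8)*7 = 88*7 = 616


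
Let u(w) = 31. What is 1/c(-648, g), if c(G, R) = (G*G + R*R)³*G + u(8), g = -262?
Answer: -1/75560830913563439585 ≈ -1.3234e-20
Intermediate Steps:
c(G, R) = 31 + G*(G² + R²)³ (c(G, R) = (G*G + R*R)³*G + 31 = (G² + R²)³*G + 31 = G*(G² + R²)³ + 31 = 31 + G*(G² + R²)³)
1/c(-648, g) = 1/(31 - 648*((-648)² + (-262)²)³) = 1/(31 - 648*(419904 + 68644)³) = 1/(31 - 648*488548³) = 1/(31 - 648*116606220545622592) = 1/(31 - 75560830913563439616) = 1/(-75560830913563439585) = -1/75560830913563439585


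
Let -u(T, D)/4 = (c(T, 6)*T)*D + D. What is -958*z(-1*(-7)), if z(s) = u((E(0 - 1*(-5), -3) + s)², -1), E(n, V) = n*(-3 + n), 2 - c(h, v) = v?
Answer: 4425960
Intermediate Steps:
c(h, v) = 2 - v
u(T, D) = -4*D + 16*D*T (u(T, D) = -4*(((2 - 1*6)*T)*D + D) = -4*(((2 - 6)*T)*D + D) = -4*((-4*T)*D + D) = -4*(-4*D*T + D) = -4*(D - 4*D*T) = -4*D + 16*D*T)
z(s) = 4 - 16*(10 + s)² (z(s) = 4*(-1)*(-1 + 4*((0 - 1*(-5))*(-3 + (0 - 1*(-5))) + s)²) = 4*(-1)*(-1 + 4*((0 + 5)*(-3 + (0 + 5)) + s)²) = 4*(-1)*(-1 + 4*(5*(-3 + 5) + s)²) = 4*(-1)*(-1 + 4*(5*2 + s)²) = 4*(-1)*(-1 + 4*(10 + s)²) = 4 - 16*(10 + s)²)
-958*z(-1*(-7)) = -958*(4 - 16*(10 - 1*(-7))²) = -958*(4 - 16*(10 + 7)²) = -958*(4 - 16*17²) = -958*(4 - 16*289) = -958*(4 - 4624) = -958*(-4620) = 4425960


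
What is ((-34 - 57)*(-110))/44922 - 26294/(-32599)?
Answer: 753747529/732206139 ≈ 1.0294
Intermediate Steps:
((-34 - 57)*(-110))/44922 - 26294/(-32599) = -91*(-110)*(1/44922) - 26294*(-1/32599) = 10010*(1/44922) + 26294/32599 = 5005/22461 + 26294/32599 = 753747529/732206139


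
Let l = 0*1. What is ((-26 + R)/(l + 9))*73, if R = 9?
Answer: -1241/9 ≈ -137.89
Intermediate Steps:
l = 0
((-26 + R)/(l + 9))*73 = ((-26 + 9)/(0 + 9))*73 = -17/9*73 = -1241/9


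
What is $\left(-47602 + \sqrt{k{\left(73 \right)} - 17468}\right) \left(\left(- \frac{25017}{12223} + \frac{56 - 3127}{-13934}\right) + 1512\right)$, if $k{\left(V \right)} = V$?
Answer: $- \frac{6121751826524539}{85157641} + \frac{1800439594373 i \sqrt{355}}{170315282} \approx -7.1887 \cdot 10^{7} + 1.9918 \cdot 10^{5} i$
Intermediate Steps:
$\left(-47602 + \sqrt{k{\left(73 \right)} - 17468}\right) \left(\left(- \frac{25017}{12223} + \frac{56 - 3127}{-13934}\right) + 1512\right) = \left(-47602 + \sqrt{73 - 17468}\right) \left(\left(- \frac{25017}{12223} + \frac{56 - 3127}{-13934}\right) + 1512\right) = \left(-47602 + \sqrt{-17395}\right) \left(\left(\left(-25017\right) \frac{1}{12223} + \left(56 - 3127\right) \left(- \frac{1}{13934}\right)\right) + 1512\right) = \left(-47602 + 7 i \sqrt{355}\right) \left(\left(- \frac{25017}{12223} - - \frac{3071}{13934}\right) + 1512\right) = \left(-47602 + 7 i \sqrt{355}\right) \left(\left(- \frac{25017}{12223} + \frac{3071}{13934}\right) + 1512\right) = \left(-47602 + 7 i \sqrt{355}\right) \left(- \frac{311050045}{170315282} + 1512\right) = \left(-47602 + 7 i \sqrt{355}\right) \frac{257205656339}{170315282} = - \frac{6121751826524539}{85157641} + \frac{1800439594373 i \sqrt{355}}{170315282}$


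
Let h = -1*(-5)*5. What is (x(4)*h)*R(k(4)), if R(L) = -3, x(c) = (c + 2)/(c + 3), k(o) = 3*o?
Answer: -450/7 ≈ -64.286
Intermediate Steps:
h = 25 (h = 5*5 = 25)
x(c) = (2 + c)/(3 + c)
(x(4)*h)*R(k(4)) = (((2 + 4)/(3 + 4))*25)*(-3) = ((6/7)*25)*(-3) = (150/7)*(-3) = -450/7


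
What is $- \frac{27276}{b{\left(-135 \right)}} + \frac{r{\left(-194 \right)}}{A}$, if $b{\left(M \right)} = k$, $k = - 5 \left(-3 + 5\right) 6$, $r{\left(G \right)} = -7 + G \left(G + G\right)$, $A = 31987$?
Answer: $\frac{73082776}{159935} \approx 456.95$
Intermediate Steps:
$r{\left(G \right)} = -7 + 2 G^{2}$ ($r{\left(G \right)} = -7 + G 2 G = -7 + 2 G^{2}$)
$k = -60$ ($k = - 5 \cdot 2 \cdot 6 = \left(-5\right) 12 = -60$)
$b{\left(M \right)} = -60$
$- \frac{27276}{b{\left(-135 \right)}} + \frac{r{\left(-194 \right)}}{A} = - \frac{27276}{-60} + \frac{-7 + 2 \left(-194\right)^{2}}{31987} = \left(-27276\right) \left(- \frac{1}{60}\right) + \left(-7 + 2 \cdot 37636\right) \frac{1}{31987} = \frac{2273}{5} + \left(-7 + 75272\right) \frac{1}{31987} = \frac{2273}{5} + 75265 \cdot \frac{1}{31987} = \frac{2273}{5} + \frac{75265}{31987} = \frac{73082776}{159935}$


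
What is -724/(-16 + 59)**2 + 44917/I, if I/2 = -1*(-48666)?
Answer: 12583165/179966868 ≈ 0.069919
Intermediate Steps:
I = 97332 (I = 2*(-1*(-48666)) = 2*48666 = 97332)
-724/(-16 + 59)**2 + 44917/I = -724/(-16 + 59)**2 + 44917/97332 = -724/(43**2) + 44917*(1/97332) = -724/1849 + 44917/97332 = 12583165/179966868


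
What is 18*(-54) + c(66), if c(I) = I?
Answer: -906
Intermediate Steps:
18*(-54) + c(66) = 18*(-54) + 66 = -972 + 66 = -906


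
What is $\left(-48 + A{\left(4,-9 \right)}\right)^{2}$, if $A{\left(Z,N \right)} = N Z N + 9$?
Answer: $81225$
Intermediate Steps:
$A{\left(Z,N \right)} = 9 + Z N^{2}$ ($A{\left(Z,N \right)} = Z N^{2} + 9 = 9 + Z N^{2}$)
$\left(-48 + A{\left(4,-9 \right)}\right)^{2} = \left(-48 + \left(9 + 4 \left(-9\right)^{2}\right)\right)^{2} = \left(-48 + \left(9 + 4 \cdot 81\right)\right)^{2} = \left(-48 + \left(9 + 324\right)\right)^{2} = \left(-48 + 333\right)^{2} = 285^{2} = 81225$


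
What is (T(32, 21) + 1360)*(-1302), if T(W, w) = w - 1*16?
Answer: -1777230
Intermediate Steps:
T(W, w) = -16 + w (T(W, w) = w - 16 = -16 + w)
(T(32, 21) + 1360)*(-1302) = ((-16 + 21) + 1360)*(-1302) = (5 + 1360)*(-1302) = 1365*(-1302) = -1777230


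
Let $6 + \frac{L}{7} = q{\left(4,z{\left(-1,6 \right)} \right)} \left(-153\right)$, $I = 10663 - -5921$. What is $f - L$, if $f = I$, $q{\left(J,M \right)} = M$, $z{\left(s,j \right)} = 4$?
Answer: $20910$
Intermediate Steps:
$I = 16584$ ($I = 10663 + \left(-4031 + 9952\right) = 10663 + 5921 = 16584$)
$L = -4326$ ($L = -42 + 7 \cdot 4 \left(-153\right) = -42 + 7 \left(-612\right) = -42 - 4284 = -4326$)
$f = 16584$
$f - L = 16584 - -4326 = 16584 + 4326 = 20910$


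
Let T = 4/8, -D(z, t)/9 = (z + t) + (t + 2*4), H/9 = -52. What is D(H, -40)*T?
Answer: 2430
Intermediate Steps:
H = -468 (H = 9*(-52) = -468)
D(z, t) = -72 - 18*t - 9*z (D(z, t) = -9*((z + t) + (t + 2*4)) = -9*((t + z) + (t + 8)) = -9*((t + z) + (8 + t)) = -9*(8 + z + 2*t) = -72 - 18*t - 9*z)
T = ½ (T = 4*(⅛) = ½ ≈ 0.50000)
D(H, -40)*T = (-72 - 18*(-40) - 9*(-468))*(½) = (-72 + 720 + 4212)*(½) = 4860*(½) = 2430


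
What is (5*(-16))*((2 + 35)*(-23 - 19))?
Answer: 124320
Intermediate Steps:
(5*(-16))*((2 + 35)*(-23 - 19)) = -2960*(-42) = -80*(-1554) = 124320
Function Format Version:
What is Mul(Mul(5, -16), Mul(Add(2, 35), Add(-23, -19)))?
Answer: 124320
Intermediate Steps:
Mul(Mul(5, -16), Mul(Add(2, 35), Add(-23, -19))) = Mul(-80, Mul(37, -42)) = Mul(-80, -1554) = 124320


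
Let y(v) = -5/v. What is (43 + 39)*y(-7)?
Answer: 410/7 ≈ 58.571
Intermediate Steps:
(43 + 39)*y(-7) = (43 + 39)*(-5/(-7)) = 82*(-5*(-⅐)) = 82*(5/7) = 410/7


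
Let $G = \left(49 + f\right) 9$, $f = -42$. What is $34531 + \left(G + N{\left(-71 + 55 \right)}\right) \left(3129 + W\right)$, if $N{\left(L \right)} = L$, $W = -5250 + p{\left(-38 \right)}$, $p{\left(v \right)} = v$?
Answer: $-66942$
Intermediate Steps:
$W = -5288$ ($W = -5250 - 38 = -5288$)
$G = 63$ ($G = \left(49 - 42\right) 9 = 7 \cdot 9 = 63$)
$34531 + \left(G + N{\left(-71 + 55 \right)}\right) \left(3129 + W\right) = 34531 + \left(63 + \left(-71 + 55\right)\right) \left(3129 - 5288\right) = 34531 + \left(63 - 16\right) \left(-2159\right) = 34531 + 47 \left(-2159\right) = 34531 - 101473 = -66942$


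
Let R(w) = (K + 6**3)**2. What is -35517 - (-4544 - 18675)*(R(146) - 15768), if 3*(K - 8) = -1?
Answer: 7158771398/9 ≈ 7.9542e+8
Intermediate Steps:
K = 23/3 (K = 8 + (1/3)*(-1) = 8 - 1/3 = 23/3 ≈ 7.6667)
R(w) = 450241/9 (R(w) = (23/3 + 6**3)**2 = (23/3 + 216)**2 = (671/3)**2 = 450241/9)
-35517 - (-4544 - 18675)*(R(146) - 15768) = -35517 - (-4544 - 18675)*(450241/9 - 15768) = -35517 - (-23219)*308329/9 = -35517 - 1*(-7159091051/9) = -35517 + 7159091051/9 = 7158771398/9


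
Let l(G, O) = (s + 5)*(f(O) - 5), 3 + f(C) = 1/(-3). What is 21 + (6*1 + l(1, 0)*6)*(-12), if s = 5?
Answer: 5949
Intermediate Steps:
f(C) = -10/3 (f(C) = -3 + 1/(-3) = -3 - ⅓ = -10/3)
l(G, O) = -250/3 (l(G, O) = (5 + 5)*(-10/3 - 5) = 10*(-25/3) = -250/3)
21 + (6*1 + l(1, 0)*6)*(-12) = 21 + (6*1 - 250/3*6)*(-12) = 21 + (6 - 500)*(-12) = 21 - 494*(-12) = 21 + 5928 = 5949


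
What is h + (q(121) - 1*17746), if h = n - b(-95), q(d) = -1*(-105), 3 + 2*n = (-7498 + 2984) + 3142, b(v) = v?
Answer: -36467/2 ≈ -18234.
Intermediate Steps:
n = -1375/2 (n = -3/2 + ((-7498 + 2984) + 3142)/2 = -3/2 + (-4514 + 3142)/2 = -3/2 + (½)*(-1372) = -3/2 - 686 = -1375/2 ≈ -687.50)
q(d) = 105
h = -1185/2 (h = -1375/2 - 1*(-95) = -1375/2 + 95 = -1185/2 ≈ -592.50)
h + (q(121) - 1*17746) = -1185/2 + (105 - 1*17746) = -1185/2 + (105 - 17746) = -1185/2 - 17641 = -36467/2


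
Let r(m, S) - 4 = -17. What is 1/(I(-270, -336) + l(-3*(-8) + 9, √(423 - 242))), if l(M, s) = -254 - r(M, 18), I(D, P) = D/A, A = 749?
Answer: -749/180779 ≈ -0.0041432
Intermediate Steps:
r(m, S) = -13 (r(m, S) = 4 - 17 = -13)
I(D, P) = D/749
l(M, s) = -241 (l(M, s) = -254 - 1*(-13) = -254 + 13 = -241)
1/(I(-270, -336) + l(-3*(-8) + 9, √(423 - 242))) = 1/((1/749)*(-270) - 241) = 1/(-270/749 - 241) = 1/(-180779/749) = -749/180779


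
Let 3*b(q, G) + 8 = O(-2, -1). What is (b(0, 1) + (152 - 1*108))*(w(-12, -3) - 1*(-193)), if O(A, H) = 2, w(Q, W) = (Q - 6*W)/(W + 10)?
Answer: 8142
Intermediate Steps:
w(Q, W) = (Q - 6*W)/(10 + W)
b(q, G) = -2 (b(q, G) = -8/3 + (⅓)*2 = -8/3 + ⅔ = -2)
(b(0, 1) + (152 - 1*108))*(w(-12, -3) - 1*(-193)) = (-2 + (152 - 1*108))*((-12 - 6*(-3))/(10 - 3) - 1*(-193)) = (-2 + (152 - 108))*((-12 + 18)/7 + 193) = (-2 + 44)*((⅐)*6 + 193) = 42*(6/7 + 193) = 42*(1357/7) = 8142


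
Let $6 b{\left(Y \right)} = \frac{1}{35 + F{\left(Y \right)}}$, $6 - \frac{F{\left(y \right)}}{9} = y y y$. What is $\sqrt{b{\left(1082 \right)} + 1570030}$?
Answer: $\frac{\sqrt{7346137086008011087190525982}}{68403061338} \approx 1253.0$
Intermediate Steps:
$F{\left(y \right)} = 54 - 9 y^{3}$ ($F{\left(y \right)} = 54 - 9 y y y = 54 - 9 y^{2} y = 54 - 9 y^{3}$)
$b{\left(Y \right)} = \frac{1}{6 \left(89 - 9 Y^{3}\right)}$ ($b{\left(Y \right)} = \frac{1}{6 \left(35 - \left(-54 + 9 Y^{3}\right)\right)} = \frac{1}{6 \left(89 - 9 Y^{3}\right)}$)
$\sqrt{b{\left(1082 \right)} + 1570030} = \sqrt{- \frac{1}{-534 + 54 \cdot 1082^{3}} + 1570030} = \sqrt{- \frac{1}{-534 + 54 \cdot 1266723368} + 1570030} = \sqrt{- \frac{1}{-534 + 68403061872} + 1570030} = \sqrt{- \frac{1}{68403061338} + 1570030} = \sqrt{\frac{107394858392500139}{68403061338}} = \frac{\sqrt{7346137086008011087190525982}}{68403061338}$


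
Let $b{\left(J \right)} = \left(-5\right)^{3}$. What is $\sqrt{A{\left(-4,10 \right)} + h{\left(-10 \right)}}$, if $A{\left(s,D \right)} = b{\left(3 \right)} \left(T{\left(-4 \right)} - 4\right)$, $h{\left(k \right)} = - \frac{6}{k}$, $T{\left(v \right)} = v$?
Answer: $\frac{\sqrt{25015}}{5} \approx 31.632$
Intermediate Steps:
$b{\left(J \right)} = -125$
$A{\left(s,D \right)} = 1000$ ($A{\left(s,D \right)} = - 125 \left(-4 - 4\right) = \left(-125\right) \left(-8\right) = 1000$)
$\sqrt{A{\left(-4,10 \right)} + h{\left(-10 \right)}} = \sqrt{1000 - \frac{6}{-10}} = \sqrt{1000 - - \frac{3}{5}} = \sqrt{1000 + \frac{3}{5}} = \sqrt{\frac{5003}{5}} = \frac{\sqrt{25015}}{5}$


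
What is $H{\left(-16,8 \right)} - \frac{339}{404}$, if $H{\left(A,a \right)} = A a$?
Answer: $- \frac{52051}{404} \approx -128.84$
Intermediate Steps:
$H{\left(-16,8 \right)} - \frac{339}{404} = \left(-16\right) 8 - \frac{339}{404} = -128 - 339 \cdot \frac{1}{404} = -128 - \frac{339}{404} = - \frac{52051}{404}$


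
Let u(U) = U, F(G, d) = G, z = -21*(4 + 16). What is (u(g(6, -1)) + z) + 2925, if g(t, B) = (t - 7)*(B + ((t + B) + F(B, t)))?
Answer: 2502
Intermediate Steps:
z = -420 (z = -21*20 = -420)
g(t, B) = (-7 + t)*(t + 3*B) (g(t, B) = (t - 7)*(B + ((t + B) + B)) = (-7 + t)*(B + ((B + t) + B)) = (-7 + t)*(B + (t + 2*B)) = (-7 + t)*(t + 3*B))
(u(g(6, -1)) + z) + 2925 = ((6**2 - 21*(-1) - 7*6 + 3*(-1)*6) - 420) + 2925 = ((36 + 21 - 42 - 18) - 420) + 2925 = (-3 - 420) + 2925 = -423 + 2925 = 2502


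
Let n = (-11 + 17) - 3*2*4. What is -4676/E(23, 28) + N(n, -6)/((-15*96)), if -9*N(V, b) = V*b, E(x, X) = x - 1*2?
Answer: -26719/120 ≈ -222.66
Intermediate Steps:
E(x, X) = -2 + x (E(x, X) = x - 2 = -2 + x)
n = -18 (n = 6 - 6*4 = 6 - 24 = -18)
N(V, b) = -V*b/9
-4676/E(23, 28) + N(n, -6)/((-15*96)) = -4676/(-2 + 23) + (-1/9*(-18)*(-6))/((-15*96)) = -4676/21 - 12/(-1440) = -4676*1/21 - 12*(-1/1440) = -668/3 + 1/120 = -26719/120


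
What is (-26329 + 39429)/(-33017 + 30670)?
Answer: -13100/2347 ≈ -5.5816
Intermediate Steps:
(-26329 + 39429)/(-33017 + 30670) = 13100/(-2347) = 13100*(-1/2347) = -13100/2347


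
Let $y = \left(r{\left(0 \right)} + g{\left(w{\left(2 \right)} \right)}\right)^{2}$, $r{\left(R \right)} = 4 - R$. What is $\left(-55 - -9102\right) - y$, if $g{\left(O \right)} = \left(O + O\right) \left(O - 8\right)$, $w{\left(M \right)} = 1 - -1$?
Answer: $8647$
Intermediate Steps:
$w{\left(M \right)} = 2$ ($w{\left(M \right)} = 1 + 1 = 2$)
$g{\left(O \right)} = 2 O \left(-8 + O\right)$
$y = 400$ ($y = \left(\left(4 - 0\right) + 2 \cdot 2 \left(-8 + 2\right)\right)^{2} = \left(\left(4 + 0\right) + 2 \cdot 2 \left(-6\right)\right)^{2} = \left(4 - 24\right)^{2} = \left(-20\right)^{2} = 400$)
$\left(-55 - -9102\right) - y = \left(-55 - -9102\right) - 400 = \left(-55 + 9102\right) - 400 = 9047 - 400 = 8647$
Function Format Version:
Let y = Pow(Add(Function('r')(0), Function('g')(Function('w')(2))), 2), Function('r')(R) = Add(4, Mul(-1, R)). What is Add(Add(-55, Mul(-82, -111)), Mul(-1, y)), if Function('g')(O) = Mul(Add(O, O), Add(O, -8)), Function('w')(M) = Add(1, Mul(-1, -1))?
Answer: 8647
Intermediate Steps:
Function('w')(M) = 2 (Function('w')(M) = Add(1, 1) = 2)
Function('g')(O) = Mul(2, O, Add(-8, O)) (Function('g')(O) = Mul(Mul(2, O), Add(-8, O)) = Mul(2, O, Add(-8, O)))
y = 400 (y = Pow(Add(Add(4, Mul(-1, 0)), Mul(2, 2, Add(-8, 2))), 2) = Pow(Add(Add(4, 0), Mul(2, 2, -6)), 2) = Pow(Add(4, -24), 2) = Pow(-20, 2) = 400)
Add(Add(-55, Mul(-82, -111)), Mul(-1, y)) = Add(Add(-55, Mul(-82, -111)), Mul(-1, 400)) = Add(Add(-55, 9102), -400) = Add(9047, -400) = 8647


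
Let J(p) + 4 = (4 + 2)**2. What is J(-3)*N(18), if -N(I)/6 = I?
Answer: -3456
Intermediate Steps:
N(I) = -6*I
J(p) = 32 (J(p) = -4 + (4 + 2)**2 = -4 + 6**2 = -4 + 36 = 32)
J(-3)*N(18) = 32*(-6*18) = 32*(-108) = -3456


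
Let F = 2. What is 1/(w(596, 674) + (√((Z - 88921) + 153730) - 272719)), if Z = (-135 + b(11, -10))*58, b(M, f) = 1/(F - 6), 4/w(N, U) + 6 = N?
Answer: -47466740770/12945071839573993 - 87025*√227858/12945071839573993 ≈ -3.6700e-6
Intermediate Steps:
w(N, U) = 4/(-6 + N)
b(M, f) = -¼ (b(M, f) = 1/(2 - 6) = 1/(-4) = -¼)
Z = -15689/2 (Z = (-135 - ¼)*58 = -541/4*58 = -15689/2 ≈ -7844.5)
1/(w(596, 674) + (√((Z - 88921) + 153730) - 272719)) = 1/(4/(-6 + 596) + (√((-15689/2 - 88921) + 153730) - 272719)) = 1/(4/590 + (√(-193531/2 + 153730) - 272719)) = 1/(4*(1/590) + (√(113929/2) - 272719)) = 1/(2/295 + (√227858/2 - 272719)) = 1/(2/295 + (-272719 + √227858/2)) = 1/(-80452103/295 + √227858/2)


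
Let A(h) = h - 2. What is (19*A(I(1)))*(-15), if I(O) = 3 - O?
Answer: 0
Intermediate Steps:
A(h) = -2 + h
(19*A(I(1)))*(-15) = (19*(-2 + (3 - 1*1)))*(-15) = (19*(-2 + (3 - 1)))*(-15) = (19*(-2 + 2))*(-15) = (19*0)*(-15) = 0*(-15) = 0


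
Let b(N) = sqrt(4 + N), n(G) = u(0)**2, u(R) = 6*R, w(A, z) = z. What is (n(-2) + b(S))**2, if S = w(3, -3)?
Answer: 1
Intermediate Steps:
S = -3
n(G) = 0 (n(G) = (6*0)**2 = 0**2 = 0)
(n(-2) + b(S))**2 = (0 + sqrt(4 - 3))**2 = (0 + sqrt(1))**2 = (0 + 1)**2 = 1**2 = 1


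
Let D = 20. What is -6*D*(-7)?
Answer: 840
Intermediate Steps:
-6*D*(-7) = -6*20*(-7) = -120*(-7) = 840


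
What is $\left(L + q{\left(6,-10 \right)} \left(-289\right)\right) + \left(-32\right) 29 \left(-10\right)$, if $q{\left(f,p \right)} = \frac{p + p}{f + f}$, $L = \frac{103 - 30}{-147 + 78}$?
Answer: $\frac{224494}{23} \approx 9760.6$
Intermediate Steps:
$L = - \frac{73}{69}$ ($L = \frac{73}{-69} = 73 \left(- \frac{1}{69}\right) = - \frac{73}{69} \approx -1.058$)
$q{\left(f,p \right)} = \frac{p}{f}$ ($q{\left(f,p \right)} = \frac{2 p}{2 f} = 2 p \frac{1}{2 f} = \frac{p}{f}$)
$\left(L + q{\left(6,-10 \right)} \left(-289\right)\right) + \left(-32\right) 29 \left(-10\right) = \left(- \frac{73}{69} + - \frac{10}{6} \left(-289\right)\right) + \left(-32\right) 29 \left(-10\right) = \left(- \frac{73}{69} + \left(-10\right) \frac{1}{6} \left(-289\right)\right) - -9280 = \left(- \frac{73}{69} - - \frac{1445}{3}\right) + 9280 = \left(- \frac{73}{69} + \frac{1445}{3}\right) + 9280 = \frac{11054}{23} + 9280 = \frac{224494}{23}$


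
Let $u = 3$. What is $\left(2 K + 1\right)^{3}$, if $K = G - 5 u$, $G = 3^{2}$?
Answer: $-1331$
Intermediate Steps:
$G = 9$
$K = -6$ ($K = 9 - 15 = -6$)
$\left(2 K + 1\right)^{3} = \left(2 \left(-6\right) + 1\right)^{3} = \left(-12 + 1\right)^{3} = \left(-11\right)^{3} = -1331$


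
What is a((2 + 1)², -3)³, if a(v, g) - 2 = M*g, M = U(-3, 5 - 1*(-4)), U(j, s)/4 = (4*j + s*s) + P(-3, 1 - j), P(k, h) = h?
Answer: -667627624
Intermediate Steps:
U(j, s) = 4 + 4*s² + 12*j (U(j, s) = 4*((4*j + s*s) + (1 - j)) = 4*((4*j + s²) + (1 - j)) = 4*((s² + 4*j) + (1 - j)) = 4*(1 + s² + 3*j) = 4 + 4*s² + 12*j)
M = 292 (M = 4 + 4*(5 - 1*(-4))² + 12*(-3) = 4 + 4*(5 + 4)² - 36 = 4 + 4*9² - 36 = 4 + 4*81 - 36 = 4 + 324 - 36 = 292)
a(v, g) = 2 + 292*g
a((2 + 1)², -3)³ = (2 + 292*(-3))³ = (2 - 876)³ = (-874)³ = -667627624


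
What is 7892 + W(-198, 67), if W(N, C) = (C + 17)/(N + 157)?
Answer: 323488/41 ≈ 7890.0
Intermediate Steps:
W(N, C) = (17 + C)/(157 + N)
7892 + W(-198, 67) = 7892 + (17 + 67)/(157 - 198) = 7892 + 84/(-41) = 7892 - 1/41*84 = 7892 - 84/41 = 323488/41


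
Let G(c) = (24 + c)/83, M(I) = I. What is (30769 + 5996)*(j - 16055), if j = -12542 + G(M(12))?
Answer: -87262278975/83 ≈ -1.0514e+9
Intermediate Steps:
G(c) = 24/83 + c/83 (G(c) = (24 + c)*(1/83) = 24/83 + c/83)
j = -1040950/83 (j = -12542 + (24/83 + (1/83)*12) = -12542 + (24/83 + 12/83) = -12542 + 36/83 = -1040950/83 ≈ -12542.)
(30769 + 5996)*(j - 16055) = (30769 + 5996)*(-1040950/83 - 16055) = 36765*(-2373515/83) = -87262278975/83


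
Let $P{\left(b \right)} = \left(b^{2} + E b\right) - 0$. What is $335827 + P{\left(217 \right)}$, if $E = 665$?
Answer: $527221$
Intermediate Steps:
$P{\left(b \right)} = b^{2} + 665 b$ ($P{\left(b \right)} = \left(b^{2} + 665 b\right) - 0 = \left(b^{2} + 665 b\right) + 0 = b^{2} + 665 b$)
$335827 + P{\left(217 \right)} = 335827 + 217 \left(665 + 217\right) = 335827 + 217 \cdot 882 = 335827 + 191394 = 527221$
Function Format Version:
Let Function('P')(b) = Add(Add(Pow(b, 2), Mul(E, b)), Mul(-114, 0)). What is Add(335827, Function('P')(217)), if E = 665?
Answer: 527221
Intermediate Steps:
Function('P')(b) = Add(Pow(b, 2), Mul(665, b)) (Function('P')(b) = Add(Add(Pow(b, 2), Mul(665, b)), Mul(-114, 0)) = Add(Add(Pow(b, 2), Mul(665, b)), 0) = Add(Pow(b, 2), Mul(665, b)))
Add(335827, Function('P')(217)) = Add(335827, Mul(217, Add(665, 217))) = Add(335827, Mul(217, 882)) = Add(335827, 191394) = 527221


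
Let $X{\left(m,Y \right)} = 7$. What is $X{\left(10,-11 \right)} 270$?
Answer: $1890$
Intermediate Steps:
$X{\left(10,-11 \right)} 270 = 7 \cdot 270 = 1890$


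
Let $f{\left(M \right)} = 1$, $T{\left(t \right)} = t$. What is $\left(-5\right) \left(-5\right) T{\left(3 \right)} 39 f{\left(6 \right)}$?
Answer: $2925$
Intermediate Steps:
$\left(-5\right) \left(-5\right) T{\left(3 \right)} 39 f{\left(6 \right)} = \left(-5\right) \left(-5\right) 3 \cdot 39 \cdot 1 = 25 \cdot 3 \cdot 39 \cdot 1 = 75 \cdot 39 \cdot 1 = 2925 \cdot 1 = 2925$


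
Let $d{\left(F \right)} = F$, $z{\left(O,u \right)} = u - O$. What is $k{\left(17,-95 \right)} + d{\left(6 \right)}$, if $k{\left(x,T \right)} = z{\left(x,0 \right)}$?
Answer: $-11$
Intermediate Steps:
$k{\left(x,T \right)} = - x$ ($k{\left(x,T \right)} = 0 - x = - x$)
$k{\left(17,-95 \right)} + d{\left(6 \right)} = \left(-1\right) 17 + 6 = -17 + 6 = -11$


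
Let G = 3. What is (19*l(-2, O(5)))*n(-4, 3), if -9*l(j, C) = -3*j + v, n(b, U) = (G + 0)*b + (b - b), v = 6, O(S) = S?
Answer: 304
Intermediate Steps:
n(b, U) = 3*b (n(b, U) = (3 + 0)*b + (b - b) = 3*b + 0 = 3*b)
l(j, C) = -⅔ + j/3 (l(j, C) = -(-3*j + 6)/9 = -(6 - 3*j)/9 = -⅔ + j/3)
(19*l(-2, O(5)))*n(-4, 3) = (19*(-⅔ + (⅓)*(-2)))*(3*(-4)) = (19*(-⅔ - ⅔))*(-12) = (19*(-4/3))*(-12) = -76/3*(-12) = 304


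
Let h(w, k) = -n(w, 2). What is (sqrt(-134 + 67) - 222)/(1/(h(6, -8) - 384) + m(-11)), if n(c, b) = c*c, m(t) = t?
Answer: 93240/4621 - 420*I*sqrt(67)/4621 ≈ 20.177 - 0.74396*I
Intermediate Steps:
n(c, b) = c**2
h(w, k) = -w**2
(sqrt(-134 + 67) - 222)/(1/(h(6, -8) - 384) + m(-11)) = (sqrt(-134 + 67) - 222)/(1/(-1*6**2 - 384) - 11) = (sqrt(-67) - 222)/(1/(-1*36 - 384) - 11) = (I*sqrt(67) - 222)/(1/(-36 - 384) - 11) = (-222 + I*sqrt(67))/(1/(-420) - 11) = (-222 + I*sqrt(67))/(-1/420 - 11) = (-222 + I*sqrt(67))/(-4621/420) = (-222 + I*sqrt(67))*(-420/4621) = 93240/4621 - 420*I*sqrt(67)/4621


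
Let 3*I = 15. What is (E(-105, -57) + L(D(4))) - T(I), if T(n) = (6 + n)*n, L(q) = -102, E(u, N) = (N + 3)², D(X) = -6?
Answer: 2759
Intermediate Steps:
E(u, N) = (3 + N)²
I = 5 (I = (⅓)*15 = 5)
T(n) = n*(6 + n)
(E(-105, -57) + L(D(4))) - T(I) = ((3 - 57)² - 102) - 5*(6 + 5) = ((-54)² - 102) - 5*11 = (2916 - 102) - 1*55 = 2814 - 55 = 2759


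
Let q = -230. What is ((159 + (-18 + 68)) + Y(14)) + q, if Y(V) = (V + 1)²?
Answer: 204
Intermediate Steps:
Y(V) = (1 + V)²
((159 + (-18 + 68)) + Y(14)) + q = ((159 + (-18 + 68)) + (1 + 14)²) - 230 = ((159 + 50) + 15²) - 230 = (209 + 225) - 230 = 434 - 230 = 204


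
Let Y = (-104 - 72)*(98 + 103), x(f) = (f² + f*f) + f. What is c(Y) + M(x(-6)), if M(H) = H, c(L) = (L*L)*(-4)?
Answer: -5005845438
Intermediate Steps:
x(f) = f + 2*f² (x(f) = (f² + f²) + f = 2*f² + f = f + 2*f²)
Y = -35376 (Y = -176*201 = -35376)
c(L) = -4*L² (c(L) = L²*(-4) = -4*L²)
c(Y) + M(x(-6)) = -4*(-35376)² - 6*(1 + 2*(-6)) = -4*1251461376 - 6*(1 - 12) = -5005845504 - 6*(-11) = -5005845504 + 66 = -5005845438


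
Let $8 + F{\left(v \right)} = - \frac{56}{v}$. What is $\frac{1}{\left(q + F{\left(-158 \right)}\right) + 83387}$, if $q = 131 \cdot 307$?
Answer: $\frac{79}{9764112} \approx 8.0909 \cdot 10^{-6}$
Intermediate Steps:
$F{\left(v \right)} = -8 - \frac{56}{v}$
$q = 40217$
$\frac{1}{\left(q + F{\left(-158 \right)}\right) + 83387} = \frac{1}{\left(40217 - \left(8 + \frac{56}{-158}\right)\right) + 83387} = \frac{1}{\left(40217 - \frac{604}{79}\right) + 83387} = \frac{1}{\frac{3176539}{79} + 83387} = \frac{1}{\frac{9764112}{79}} = \frac{79}{9764112}$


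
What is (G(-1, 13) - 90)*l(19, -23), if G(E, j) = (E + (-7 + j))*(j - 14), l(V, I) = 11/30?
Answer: -209/6 ≈ -34.833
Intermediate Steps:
l(V, I) = 11/30 (l(V, I) = 11*(1/30) = 11/30)
G(E, j) = (-14 + j)*(-7 + E + j) (G(E, j) = (-7 + E + j)*(-14 + j) = (-14 + j)*(-7 + E + j))
(G(-1, 13) - 90)*l(19, -23) = ((98 + 13**2 - 21*13 - 14*(-1) - 1*13) - 90)*(11/30) = ((98 + 169 - 273 + 14 - 13) - 90)*(11/30) = (-5 - 90)*(11/30) = -95*11/30 = -209/6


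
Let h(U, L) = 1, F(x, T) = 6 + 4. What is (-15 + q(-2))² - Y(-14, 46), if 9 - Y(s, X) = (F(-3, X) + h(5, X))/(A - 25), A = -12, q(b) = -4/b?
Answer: 5909/37 ≈ 159.70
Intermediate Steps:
F(x, T) = 10
Y(s, X) = 344/37 (Y(s, X) = 9 - (10 + 1)/(-12 - 25) = 9 - 11/(-37) = 9 - 11*(-1)/37 = 9 - 1*(-11/37) = 9 + 11/37 = 344/37)
(-15 + q(-2))² - Y(-14, 46) = (-15 - 4/(-2))² - 1*344/37 = (-15 - 4*(-½))² - 344/37 = (-15 + 2)² - 344/37 = (-13)² - 344/37 = 169 - 344/37 = 5909/37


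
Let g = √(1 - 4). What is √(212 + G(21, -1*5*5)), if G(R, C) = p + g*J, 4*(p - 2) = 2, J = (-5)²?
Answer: √(858 + 100*I*√3)/2 ≈ 14.719 + 1.4709*I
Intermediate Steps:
J = 25
p = 5/2 (p = 2 + (¼)*2 = 2 + ½ = 5/2 ≈ 2.5000)
g = I*√3 (g = √(-3) = I*√3 ≈ 1.732*I)
G(R, C) = 5/2 + 25*I*√3 (G(R, C) = 5/2 + (I*√3)*25 = 5/2 + 25*I*√3)
√(212 + G(21, -1*5*5)) = √(212 + (5/2 + 25*I*√3)) = √(429/2 + 25*I*√3)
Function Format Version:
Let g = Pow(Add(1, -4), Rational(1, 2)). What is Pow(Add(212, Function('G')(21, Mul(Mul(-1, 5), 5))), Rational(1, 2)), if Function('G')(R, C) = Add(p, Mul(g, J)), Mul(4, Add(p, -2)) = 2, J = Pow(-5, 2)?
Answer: Mul(Rational(1, 2), Pow(Add(858, Mul(100, I, Pow(3, Rational(1, 2)))), Rational(1, 2))) ≈ Add(14.719, Mul(1.4709, I))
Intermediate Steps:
J = 25
p = Rational(5, 2) (p = Add(2, Mul(Rational(1, 4), 2)) = Add(2, Rational(1, 2)) = Rational(5, 2) ≈ 2.5000)
g = Mul(I, Pow(3, Rational(1, 2))) (g = Pow(-3, Rational(1, 2)) = Mul(I, Pow(3, Rational(1, 2))) ≈ Mul(1.7320, I))
Function('G')(R, C) = Add(Rational(5, 2), Mul(25, I, Pow(3, Rational(1, 2)))) (Function('G')(R, C) = Add(Rational(5, 2), Mul(Mul(I, Pow(3, Rational(1, 2))), 25)) = Add(Rational(5, 2), Mul(25, I, Pow(3, Rational(1, 2)))))
Pow(Add(212, Function('G')(21, Mul(Mul(-1, 5), 5))), Rational(1, 2)) = Pow(Add(212, Add(Rational(5, 2), Mul(25, I, Pow(3, Rational(1, 2))))), Rational(1, 2)) = Pow(Add(Rational(429, 2), Mul(25, I, Pow(3, Rational(1, 2)))), Rational(1, 2))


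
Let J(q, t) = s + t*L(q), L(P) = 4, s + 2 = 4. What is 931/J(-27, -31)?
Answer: -931/122 ≈ -7.6311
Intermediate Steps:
s = 2 (s = -2 + 4 = 2)
J(q, t) = 2 + 4*t (J(q, t) = 2 + t*4 = 2 + 4*t)
931/J(-27, -31) = 931/(2 + 4*(-31)) = 931/(2 - 124) = 931/(-122) = 931*(-1/122) = -931/122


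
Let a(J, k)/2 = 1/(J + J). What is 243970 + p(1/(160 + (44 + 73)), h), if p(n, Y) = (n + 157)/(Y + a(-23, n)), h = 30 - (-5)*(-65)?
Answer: 229297388035/939861 ≈ 2.4397e+5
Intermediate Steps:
h = -295 (h = 30 - 1*325 = 30 - 325 = -295)
a(J, k) = 1/J (a(J, k) = 2/(J + J) = 2/((2*J)) = 2*(1/(2*J)) = 1/J)
p(n, Y) = (157 + n)/(-1/23 + Y) (p(n, Y) = (n + 157)/(Y + 1/(-23)) = (157 + n)/(Y - 1/23) = (157 + n)/(-1/23 + Y))
243970 + p(1/(160 + (44 + 73)), h) = 243970 + 23*(157 + 1/(160 + (44 + 73)))/(-1 + 23*(-295)) = 243970 + 23*(157 + 1/(160 + 117))/(-1 - 6785) = 243970 + 23*(157 + 1/277)/(-6786) = 243970 + 23*(-1/6786)*(157 + 1/277) = 243970 + 23*(-1/6786)*(43490/277) = 243970 - 500135/939861 = 229297388035/939861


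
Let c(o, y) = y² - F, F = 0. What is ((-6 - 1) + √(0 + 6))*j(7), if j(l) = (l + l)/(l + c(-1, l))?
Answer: -7/4 + √6/4 ≈ -1.1376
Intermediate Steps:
c(o, y) = y² (c(o, y) = y² - 1*0 = y² + 0 = y²)
j(l) = 2*l/(l + l²) (j(l) = (l + l)/(l + l²) = (2*l)/(l + l²) = 2*l/(l + l²))
((-6 - 1) + √(0 + 6))*j(7) = ((-6 - 1) + √(0 + 6))*(2/(1 + 7)) = (-7 + √6)*(2/8) = (-7 + √6)*(2*(⅛)) = (-7 + √6)*(¼) = -7/4 + √6/4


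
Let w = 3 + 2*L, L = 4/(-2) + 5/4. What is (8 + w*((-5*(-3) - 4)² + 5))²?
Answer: 38809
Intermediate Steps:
L = -¾ (L = 4*(-½) + 5*(¼) = -2 + 5/4 = -¾ ≈ -0.75000)
w = 3/2 (w = 3 + 2*(-¾) = 3 - 3/2 = 3/2 ≈ 1.5000)
(8 + w*((-5*(-3) - 4)² + 5))² = (8 + 3*((-5*(-3) - 4)² + 5)/2)² = (8 + 3*((15 - 4)² + 5)/2)² = (8 + 3*(11² + 5)/2)² = (8 + 3*(121 + 5)/2)² = (8 + (3/2)*126)² = (8 + 189)² = 197² = 38809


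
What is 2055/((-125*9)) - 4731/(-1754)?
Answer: 114527/131550 ≈ 0.87060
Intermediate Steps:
2055/((-125*9)) - 4731/(-1754) = 2055/(-1125) - 4731*(-1/1754) = 2055*(-1/1125) + 4731/1754 = -137/75 + 4731/1754 = 114527/131550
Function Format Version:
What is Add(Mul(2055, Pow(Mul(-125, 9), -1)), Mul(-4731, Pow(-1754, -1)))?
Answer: Rational(114527, 131550) ≈ 0.87060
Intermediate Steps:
Add(Mul(2055, Pow(Mul(-125, 9), -1)), Mul(-4731, Pow(-1754, -1))) = Add(Mul(2055, Pow(-1125, -1)), Mul(-4731, Rational(-1, 1754))) = Add(Mul(2055, Rational(-1, 1125)), Rational(4731, 1754)) = Add(Rational(-137, 75), Rational(4731, 1754)) = Rational(114527, 131550)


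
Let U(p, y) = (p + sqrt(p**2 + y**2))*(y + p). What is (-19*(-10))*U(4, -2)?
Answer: 1520 + 760*sqrt(5) ≈ 3219.4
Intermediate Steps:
U(p, y) = (p + y)*(p + sqrt(p**2 + y**2)) (U(p, y) = (p + sqrt(p**2 + y**2))*(p + y) = (p + y)*(p + sqrt(p**2 + y**2)))
(-19*(-10))*U(4, -2) = (-19*(-10))*(4**2 + 4*(-2) + 4*sqrt(4**2 + (-2)**2) - 2*sqrt(4**2 + (-2)**2)) = 190*(16 - 8 + 4*sqrt(16 + 4) - 2*sqrt(16 + 4)) = 190*(16 - 8 + 4*sqrt(20) - 4*sqrt(5)) = 190*(16 - 8 + 4*(2*sqrt(5)) - 4*sqrt(5)) = 190*(16 - 8 + 8*sqrt(5) - 4*sqrt(5)) = 190*(8 + 4*sqrt(5)) = 1520 + 760*sqrt(5)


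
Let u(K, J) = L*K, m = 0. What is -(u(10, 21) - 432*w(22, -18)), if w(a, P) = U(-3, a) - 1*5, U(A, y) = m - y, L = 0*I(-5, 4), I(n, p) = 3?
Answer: -11664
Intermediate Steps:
L = 0 (L = 0*3 = 0)
U(A, y) = -y (U(A, y) = 0 - y = -y)
u(K, J) = 0 (u(K, J) = 0*K = 0)
w(a, P) = -5 - a (w(a, P) = -a - 1*5 = -a - 5 = -5 - a)
-(u(10, 21) - 432*w(22, -18)) = -(0 - 432*(-5 - 1*22)) = -(0 - 432*(-5 - 22)) = -(0 - 432*(-27)) = -(0 + 11664) = -1*11664 = -11664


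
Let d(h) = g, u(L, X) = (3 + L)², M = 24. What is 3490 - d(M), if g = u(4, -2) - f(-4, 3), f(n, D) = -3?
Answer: 3438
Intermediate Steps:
g = 52 (g = (3 + 4)² - 1*(-3) = 7² + 3 = 49 + 3 = 52)
d(h) = 52
3490 - d(M) = 3490 - 1*52 = 3490 - 52 = 3438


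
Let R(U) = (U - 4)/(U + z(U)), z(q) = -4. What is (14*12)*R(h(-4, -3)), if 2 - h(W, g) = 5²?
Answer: 168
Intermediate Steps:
h(W, g) = -23 (h(W, g) = 2 - 1*5² = 2 - 1*25 = 2 - 25 = -23)
R(U) = 1 (R(U) = (U - 4)/(U - 4) = (-4 + U)/(-4 + U) = 1)
(14*12)*R(h(-4, -3)) = (14*12)*1 = 168*1 = 168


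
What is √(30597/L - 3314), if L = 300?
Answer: 3*I*√35689/10 ≈ 56.675*I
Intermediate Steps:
√(30597/L - 3314) = √(30597/300 - 3314) = √(30597*(1/300) - 3314) = √(10199/100 - 3314) = √(-321201/100) = 3*I*√35689/10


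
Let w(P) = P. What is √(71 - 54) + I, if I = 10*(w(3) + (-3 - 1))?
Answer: -10 + √17 ≈ -5.8769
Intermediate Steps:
I = -10 (I = 10*(3 + (-3 - 1)) = 10*(3 - 4) = 10*(-1) = -10)
√(71 - 54) + I = √(71 - 54) - 10 = √17 - 10 = -10 + √17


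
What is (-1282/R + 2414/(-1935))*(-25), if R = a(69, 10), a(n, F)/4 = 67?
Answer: 7819055/51858 ≈ 150.78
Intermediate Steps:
a(n, F) = 268 (a(n, F) = 4*67 = 268)
R = 268
(-1282/R + 2414/(-1935))*(-25) = (-1282/268 + 2414/(-1935))*(-25) = (-1282*1/268 + 2414*(-1/1935))*(-25) = (-641/134 - 2414/1935)*(-25) = -1563811/259290*(-25) = 7819055/51858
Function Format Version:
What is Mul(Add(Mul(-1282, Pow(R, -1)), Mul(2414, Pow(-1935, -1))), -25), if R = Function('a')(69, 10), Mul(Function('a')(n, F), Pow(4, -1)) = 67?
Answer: Rational(7819055, 51858) ≈ 150.78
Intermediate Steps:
Function('a')(n, F) = 268 (Function('a')(n, F) = Mul(4, 67) = 268)
R = 268
Mul(Add(Mul(-1282, Pow(R, -1)), Mul(2414, Pow(-1935, -1))), -25) = Mul(Add(Mul(-1282, Pow(268, -1)), Mul(2414, Pow(-1935, -1))), -25) = Mul(Add(Mul(-1282, Rational(1, 268)), Mul(2414, Rational(-1, 1935))), -25) = Mul(Add(Rational(-641, 134), Rational(-2414, 1935)), -25) = Mul(Rational(-1563811, 259290), -25) = Rational(7819055, 51858)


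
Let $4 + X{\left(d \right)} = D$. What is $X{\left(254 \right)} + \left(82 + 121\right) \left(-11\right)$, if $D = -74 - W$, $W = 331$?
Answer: $-2642$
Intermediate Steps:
$D = -405$ ($D = -74 - 331 = -405$)
$X{\left(d \right)} = -409$ ($X{\left(d \right)} = -4 - 405 = -409$)
$X{\left(254 \right)} + \left(82 + 121\right) \left(-11\right) = -409 + \left(82 + 121\right) \left(-11\right) = -409 + 203 \left(-11\right) = -409 - 2233 = -2642$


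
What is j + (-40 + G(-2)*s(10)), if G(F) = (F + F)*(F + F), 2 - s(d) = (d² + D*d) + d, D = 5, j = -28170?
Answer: -30738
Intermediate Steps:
s(d) = 2 - d² - 6*d (s(d) = 2 - ((d² + 5*d) + d) = 2 - (d² + 6*d) = 2 + (-d² - 6*d) = 2 - d² - 6*d)
G(F) = 4*F² (G(F) = (2*F)*(2*F) = 4*F²)
j + (-40 + G(-2)*s(10)) = -28170 + (-40 + (4*(-2)²)*(2 - 1*10² - 6*10)) = -28170 + (-40 + (4*4)*(2 - 1*100 - 60)) = -28170 + (-40 + 16*(2 - 100 - 60)) = -28170 + (-40 + 16*(-158)) = -28170 + (-40 - 2528) = -28170 - 2568 = -30738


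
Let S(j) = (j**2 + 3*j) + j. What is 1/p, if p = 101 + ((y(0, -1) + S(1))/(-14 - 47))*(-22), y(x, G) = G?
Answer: 61/6249 ≈ 0.0097616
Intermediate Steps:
S(j) = j**2 + 4*j
p = 6249/61 (p = 101 + ((-1 + 1*(4 + 1))/(-14 - 47))*(-22) = 101 + ((-1 + 1*5)/(-61))*(-22) = 101 + ((-1 + 5)*(-1/61))*(-22) = 101 + (4*(-1/61))*(-22) = 101 - 4/61*(-22) = 101 + 88/61 = 6249/61 ≈ 102.44)
1/p = 1/(6249/61) = 61/6249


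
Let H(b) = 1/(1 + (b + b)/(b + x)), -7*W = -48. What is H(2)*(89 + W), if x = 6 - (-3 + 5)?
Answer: 2013/35 ≈ 57.514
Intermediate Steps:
W = 48/7 (W = -⅐*(-48) = 48/7 ≈ 6.8571)
x = 4 (x = 6 - 1*2 = 6 - 2 = 4)
H(b) = 1/(1 + 2*b/(4 + b)) (H(b) = 1/(1 + (b + b)/(b + 4)) = 1/(1 + (2*b)/(4 + b)) = 1/(1 + 2*b/(4 + b)))
H(2)*(89 + W) = ((4 + 2)/(4 + 3*2))*(89 + 48/7) = (6/(4 + 6))*(671/7) = (6/10)*(671/7) = ((⅒)*6)*(671/7) = (⅗)*(671/7) = 2013/35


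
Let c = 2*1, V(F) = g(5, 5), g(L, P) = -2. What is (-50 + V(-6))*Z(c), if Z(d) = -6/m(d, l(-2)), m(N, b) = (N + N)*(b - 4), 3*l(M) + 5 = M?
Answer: -234/19 ≈ -12.316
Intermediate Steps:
V(F) = -2
l(M) = -5/3 + M/3
c = 2
m(N, b) = 2*N*(-4 + b) (m(N, b) = (2*N)*(-4 + b) = 2*N*(-4 + b))
Z(d) = 9/(19*d) (Z(d) = -6*1/(2*d*(-4 + (-5/3 + (1/3)*(-2)))) = -6*1/(2*d*(-4 + (-5/3 - 2/3))) = -6*1/(2*d*(-4 - 7/3)) = -6*(-3/(38*d)) = -(-9)/(19*d) = 9/(19*d))
(-50 + V(-6))*Z(c) = (-50 - 2)*((9/19)/2) = -468/(19*2) = -52*9/38 = -234/19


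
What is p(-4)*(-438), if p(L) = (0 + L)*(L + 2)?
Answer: -3504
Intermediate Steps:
p(L) = L*(2 + L)
p(-4)*(-438) = -4*(2 - 4)*(-438) = -4*(-2)*(-438) = 8*(-438) = -3504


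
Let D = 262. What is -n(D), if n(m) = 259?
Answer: -259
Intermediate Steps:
-n(D) = -1*259 = -259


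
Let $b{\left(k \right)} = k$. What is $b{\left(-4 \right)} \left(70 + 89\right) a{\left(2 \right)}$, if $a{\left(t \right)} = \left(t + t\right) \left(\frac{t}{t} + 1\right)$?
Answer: $-5088$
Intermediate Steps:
$a{\left(t \right)} = 4 t$ ($a{\left(t \right)} = 2 t \left(1 + 1\right) = 2 t 2 = 4 t$)
$b{\left(-4 \right)} \left(70 + 89\right) a{\left(2 \right)} = - 4 \left(70 + 89\right) 4 \cdot 2 = \left(-4\right) 159 \cdot 8 = \left(-636\right) 8 = -5088$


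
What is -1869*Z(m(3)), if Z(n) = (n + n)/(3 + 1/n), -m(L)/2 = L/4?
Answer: 2403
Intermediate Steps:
m(L) = -L/2 (m(L) = -2*L/4 = -L/2)
Z(n) = 2*n/(3 + 1/n) (Z(n) = (2*n)/(3 + 1/n) = 2*n/(3 + 1/n))
-1869*Z(m(3)) = -3738*(-1/2*3)**2/(1 + 3*(-1/2*3)) = -3738*(-3/2)**2/(1 + 3*(-3/2)) = -3738*9/(4*(1 - 9/2)) = -3738*9/(4*(-7/2)) = -3738*9*(-2)/(4*7) = -1869*(-9/7) = 2403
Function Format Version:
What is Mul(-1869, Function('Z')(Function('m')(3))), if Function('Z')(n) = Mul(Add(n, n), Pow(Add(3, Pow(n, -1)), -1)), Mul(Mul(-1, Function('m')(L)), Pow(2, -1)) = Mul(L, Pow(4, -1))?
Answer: 2403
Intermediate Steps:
Function('m')(L) = Mul(Rational(-1, 2), L) (Function('m')(L) = Mul(-2, Mul(L, Pow(4, -1))) = Mul(-2, Mul(L, Rational(1, 4))) = Mul(-2, Mul(Rational(1, 4), L)) = Mul(Rational(-1, 2), L))
Function('Z')(n) = Mul(2, n, Pow(Add(3, Pow(n, -1)), -1)) (Function('Z')(n) = Mul(Mul(2, n), Pow(Add(3, Pow(n, -1)), -1)) = Mul(2, n, Pow(Add(3, Pow(n, -1)), -1)))
Mul(-1869, Function('Z')(Function('m')(3))) = Mul(-1869, Mul(2, Pow(Mul(Rational(-1, 2), 3), 2), Pow(Add(1, Mul(3, Mul(Rational(-1, 2), 3))), -1))) = Mul(-1869, Mul(2, Pow(Rational(-3, 2), 2), Pow(Add(1, Mul(3, Rational(-3, 2))), -1))) = Mul(-1869, Mul(2, Rational(9, 4), Pow(Add(1, Rational(-9, 2)), -1))) = Mul(-1869, Mul(2, Rational(9, 4), Pow(Rational(-7, 2), -1))) = Mul(-1869, Mul(2, Rational(9, 4), Rational(-2, 7))) = Mul(-1869, Rational(-9, 7)) = 2403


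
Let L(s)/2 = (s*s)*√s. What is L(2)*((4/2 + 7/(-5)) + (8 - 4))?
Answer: 184*√2/5 ≈ 52.043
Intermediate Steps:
L(s) = 2*s^(5/2) (L(s) = 2*((s*s)*√s) = 2*(s²*√s) = 2*s^(5/2))
L(2)*((4/2 + 7/(-5)) + (8 - 4)) = (2*2^(5/2))*((4/2 + 7/(-5)) + (8 - 4)) = (2*(4*√2))*((4*(½) + 7*(-⅕)) + 4) = (8*√2)*((2 - 7/5) + 4) = (8*√2)*(⅗ + 4) = (8*√2)*(23/5) = 184*√2/5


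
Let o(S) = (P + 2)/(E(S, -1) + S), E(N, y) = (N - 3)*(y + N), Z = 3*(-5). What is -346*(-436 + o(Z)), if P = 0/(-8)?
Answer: 41182996/273 ≈ 1.5085e+5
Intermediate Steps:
P = 0 (P = 0*(-⅛) = 0)
Z = -15
E(N, y) = (-3 + N)*(N + y)
o(S) = 2/(3 + S² - 3*S) (o(S) = (0 + 2)/((S² - 3*S - 3*(-1) + S*(-1)) + S) = 2/((S² - 3*S + 3 - S) + S) = 2/((3 + S² - 4*S) + S) = 2/(3 + S² - 3*S))
-346*(-436 + o(Z)) = -346*(-436 + 2/(3 + (-15)² - 3*(-15))) = -346*(-436 + 2/(3 + 225 + 45)) = -346*(-436 + 2/273) = -346*(-119026/273) = 41182996/273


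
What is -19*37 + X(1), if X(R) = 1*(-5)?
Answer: -708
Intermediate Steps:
X(R) = -5
-19*37 + X(1) = -19*37 - 5 = -703 - 5 = -708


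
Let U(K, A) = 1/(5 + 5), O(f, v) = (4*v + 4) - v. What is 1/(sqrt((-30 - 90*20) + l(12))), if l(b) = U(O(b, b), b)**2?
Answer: -10*I*sqrt(182999)/182999 ≈ -0.023376*I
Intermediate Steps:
O(f, v) = 4 + 3*v (O(f, v) = (4 + 4*v) - v = 4 + 3*v)
U(K, A) = 1/10
l(b) = 1/100 (l(b) = (1/10)**2 = 1/100)
1/(sqrt((-30 - 90*20) + l(12))) = 1/(sqrt((-30 - 90*20) + 1/100)) = 1/(sqrt((-30 - 1800) + 1/100)) = 1/(sqrt(-1830 + 1/100)) = 1/(sqrt(-182999/100)) = 1/(I*sqrt(182999)/10) = -10*I*sqrt(182999)/182999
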